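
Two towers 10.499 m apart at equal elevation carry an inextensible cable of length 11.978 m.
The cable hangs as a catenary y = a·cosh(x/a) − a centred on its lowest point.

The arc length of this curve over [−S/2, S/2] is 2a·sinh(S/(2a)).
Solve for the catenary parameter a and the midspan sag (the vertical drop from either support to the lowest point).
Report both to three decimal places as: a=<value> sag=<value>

a=5.827 sag=2.529

seed: a₀ = √(S³/(24(L−S))) = √(10.499³/(24·1.479)) = 5.709949
iter 1: u=0.919360  f(a)=+6.378e-02  f'(a)=-5.632e-01  a ← 5.709949 − (+6.378e-02/-5.632e-01) = 5.823195
iter 2: u=0.901481  f(a)=+1.947e-03  f'(a)=-5.293e-01  a ← 5.823195 − (+1.947e-03/-5.293e-01) = 5.826873
iter 3: u=0.900912  f(a)=+1.940e-06  f'(a)=-5.282e-01  a ← 5.826873 − (+1.940e-06/-5.282e-01) = 5.826877
iter 4: u=0.900911  f(a)=+1.931e-12  f'(a)=-5.282e-01  a ← 5.826877 − (+1.931e-12/-5.282e-01) = 5.826877
converged: |Δa| < 1e-12 after 4 iterations
sag = a·(cosh(S/(2a)) − 1) = 5.826877·(cosh(0.900911) − 1) = 2.528996
T_max/T_min = cosh(S/(2a)) = 1.434023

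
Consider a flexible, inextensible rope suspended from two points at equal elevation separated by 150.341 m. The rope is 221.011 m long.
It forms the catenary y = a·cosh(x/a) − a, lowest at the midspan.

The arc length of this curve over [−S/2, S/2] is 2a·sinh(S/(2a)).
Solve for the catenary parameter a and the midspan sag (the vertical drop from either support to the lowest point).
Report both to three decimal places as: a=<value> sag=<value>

seed: a₀ = √(S³/(24(L−S))) = √(150.341³/(24·70.670)) = 44.760300
iter 1: u=1.679401  f(a)=+1.066e+01  f'(a)=-4.143e+00  a ← 44.760300 − (+1.066e+01/-4.143e+00) = 47.333881
iter 2: u=1.588091  f(a)=+9.887e-01  f'(a)=-3.407e+00  a ← 47.333881 − (+9.887e-01/-3.407e+00) = 47.624066
iter 3: u=1.578414  f(a)=+1.042e-02  f'(a)=-3.336e+00  a ← 47.624066 − (+1.042e-02/-3.336e+00) = 47.627190
iter 4: u=1.578311  f(a)=+1.185e-06  f'(a)=-3.335e+00  a ← 47.627190 − (+1.185e-06/-3.335e+00) = 47.627190
iter 5: u=1.578311  f(a)=+2.842e-14  f'(a)=-3.335e+00  a ← 47.627190 − (+2.842e-14/-3.335e+00) = 47.627190
converged: |Δa| < 1e-12 after 5 iterations
sag = a·(cosh(S/(2a)) − 1) = 47.627190·(cosh(1.578311) − 1) = 72.704912
T_max/T_min = cosh(S/(2a)) = 2.526542

a=47.627 sag=72.705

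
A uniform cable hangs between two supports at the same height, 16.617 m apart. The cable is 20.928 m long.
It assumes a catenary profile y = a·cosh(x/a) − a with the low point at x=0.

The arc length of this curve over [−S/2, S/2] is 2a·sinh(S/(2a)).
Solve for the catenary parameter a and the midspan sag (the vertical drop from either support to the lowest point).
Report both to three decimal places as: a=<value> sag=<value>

seed: a₀ = √(S³/(24(L−S))) = √(16.617³/(24·4.311)) = 6.659388
iter 1: u=1.247637  f(a)=+3.482e-01  f'(a)=-1.508e+00  a ← 6.659388 − (+3.482e-01/-1.508e+00) = 6.890345
iter 2: u=1.205818  f(a)=+1.894e-02  f'(a)=-1.348e+00  a ← 6.890345 − (+1.894e-02/-1.348e+00) = 6.904394
iter 3: u=1.203364  f(a)=+6.312e-05  f'(a)=-1.339e+00  a ← 6.904394 − (+6.312e-05/-1.339e+00) = 6.904441
iter 4: u=1.203356  f(a)=+7.064e-10  f'(a)=-1.339e+00  a ← 6.904441 − (+7.064e-10/-1.339e+00) = 6.904441
iter 5: u=1.203356  f(a)=+0.000e+00  f'(a)=-1.339e+00  a ← 6.904441 − (+0.000e+00/-1.339e+00) = 6.904441
converged: |Δa| < 1e-12 after 5 iterations
sag = a·(cosh(S/(2a)) − 1) = 6.904441·(cosh(1.203356) − 1) = 5.632169
T_max/T_min = cosh(S/(2a)) = 1.815731

a=6.904 sag=5.632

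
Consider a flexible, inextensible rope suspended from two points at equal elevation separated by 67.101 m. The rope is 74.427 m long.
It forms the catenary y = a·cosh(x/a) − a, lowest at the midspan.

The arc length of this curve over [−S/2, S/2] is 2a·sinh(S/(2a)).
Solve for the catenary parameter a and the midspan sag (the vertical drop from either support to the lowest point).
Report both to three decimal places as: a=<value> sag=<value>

a=42.115 sag=14.086

seed: a₀ = √(S³/(24(L−S))) = √(67.101³/(24·7.326)) = 41.452852
iter 1: u=0.809365  f(a)=+2.437e-01  f'(a)=-3.772e-01  a ← 41.452852 − (+2.437e-01/-3.772e-01) = 42.099068
iter 2: u=0.796942  f(a)=+5.816e-03  f'(a)=-3.594e-01  a ← 42.099068 − (+5.816e-03/-3.594e-01) = 42.115253
iter 3: u=0.796635  f(a)=+3.492e-06  f'(a)=-3.589e-01  a ← 42.115253 − (+3.492e-06/-3.589e-01) = 42.115263
iter 4: u=0.796635  f(a)=+1.279e-12  f'(a)=-3.589e-01  a ← 42.115263 − (+1.279e-12/-3.589e-01) = 42.115263
converged: |Δa| < 1e-12 after 4 iterations
sag = a·(cosh(S/(2a)) − 1) = 42.115263·(cosh(0.796635) − 1) = 14.085626
T_max/T_min = cosh(S/(2a)) = 1.334454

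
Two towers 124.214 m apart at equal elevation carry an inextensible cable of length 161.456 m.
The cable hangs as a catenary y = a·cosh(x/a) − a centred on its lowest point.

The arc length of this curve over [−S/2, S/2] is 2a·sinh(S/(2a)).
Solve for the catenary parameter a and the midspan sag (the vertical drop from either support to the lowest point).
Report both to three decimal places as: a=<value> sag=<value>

seed: a₀ = √(S³/(24(L−S))) = √(124.214³/(24·37.242)) = 46.305620
iter 1: u=1.341241  f(a)=+3.497e+00  f'(a)=-1.917e+00  a ← 46.305620 − (+3.497e+00/-1.917e+00) = 48.129663
iter 2: u=1.290410  f(a)=+2.172e-01  f'(a)=-1.686e+00  a ← 48.129663 − (+2.172e-01/-1.686e+00) = 48.258539
iter 3: u=1.286964  f(a)=+9.613e-04  f'(a)=-1.671e+00  a ← 48.258539 − (+9.613e-04/-1.671e+00) = 48.259114
iter 4: u=1.286949  f(a)=+1.900e-08  f'(a)=-1.671e+00  a ← 48.259114 − (+1.900e-08/-1.671e+00) = 48.259114
iter 5: u=1.286949  f(a)=+0.000e+00  f'(a)=-1.671e+00  a ← 48.259114 − (+0.000e+00/-1.671e+00) = 48.259114
converged: |Δa| < 1e-12 after 5 iterations
sag = a·(cosh(S/(2a)) − 1) = 48.259114·(cosh(1.286949) − 1) = 45.793807
T_max/T_min = cosh(S/(2a)) = 1.948915

a=48.259 sag=45.794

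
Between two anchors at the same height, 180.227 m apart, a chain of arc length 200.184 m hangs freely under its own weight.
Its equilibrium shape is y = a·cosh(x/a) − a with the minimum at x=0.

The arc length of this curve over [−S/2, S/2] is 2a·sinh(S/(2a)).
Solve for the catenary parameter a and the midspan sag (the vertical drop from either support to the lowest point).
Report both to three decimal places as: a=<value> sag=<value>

a=112.346 sag=38.120

seed: a₀ = √(S³/(24(L−S))) = √(180.227³/(24·19.957)) = 110.554527
iter 1: u=0.815105  f(a)=+6.736e-01  f'(a)=-3.856e-01  a ← 110.554527 − (+6.736e-01/-3.856e-01) = 112.301300
iter 2: u=0.802426  f(a)=+1.630e-02  f'(a)=-3.671e-01  a ← 112.301300 − (+1.630e-02/-3.671e-01) = 112.345685
iter 3: u=0.802109  f(a)=+1.006e-05  f'(a)=-3.667e-01  a ← 112.345685 − (+1.006e-05/-3.667e-01) = 112.345712
iter 4: u=0.802109  f(a)=+3.894e-12  f'(a)=-3.667e-01  a ← 112.345712 − (+3.894e-12/-3.667e-01) = 112.345712
converged: |Δa| < 1e-12 after 4 iterations
sag = a·(cosh(S/(2a)) − 1) = 112.345712·(cosh(0.802109) − 1) = 38.120123
T_max/T_min = cosh(S/(2a)) = 1.339311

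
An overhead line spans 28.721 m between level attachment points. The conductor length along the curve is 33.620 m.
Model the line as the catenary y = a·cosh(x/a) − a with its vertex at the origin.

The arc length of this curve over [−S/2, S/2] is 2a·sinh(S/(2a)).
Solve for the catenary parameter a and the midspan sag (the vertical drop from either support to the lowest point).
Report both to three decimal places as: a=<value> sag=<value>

seed: a₀ = √(S³/(24(L−S))) = √(28.721³/(24·4.899)) = 14.195150
iter 1: u=1.011648  f(a)=+2.569e-01  f'(a)=-7.635e-01  a ← 14.195150 − (+2.569e-01/-7.635e-01) = 14.531605
iter 2: u=0.988225  f(a)=+9.417e-03  f'(a)=-7.085e-01  a ← 14.531605 − (+9.417e-03/-7.085e-01) = 14.544897
iter 3: u=0.987322  f(a)=+1.372e-05  f'(a)=-7.064e-01  a ← 14.544897 − (+1.372e-05/-7.064e-01) = 14.544917
iter 4: u=0.987321  f(a)=+2.922e-11  f'(a)=-7.064e-01  a ← 14.544917 − (+2.922e-11/-7.064e-01) = 14.544917
iter 5: u=0.987321  f(a)=+7.105e-15  f'(a)=-7.064e-01  a ← 14.544917 − (+7.105e-15/-7.064e-01) = 14.544917
converged: |Δa| < 1e-12 after 5 iterations
sag = a·(cosh(S/(2a)) − 1) = 14.544917·(cosh(0.987321) − 1) = 7.684134
T_max/T_min = cosh(S/(2a)) = 1.528304

a=14.545 sag=7.684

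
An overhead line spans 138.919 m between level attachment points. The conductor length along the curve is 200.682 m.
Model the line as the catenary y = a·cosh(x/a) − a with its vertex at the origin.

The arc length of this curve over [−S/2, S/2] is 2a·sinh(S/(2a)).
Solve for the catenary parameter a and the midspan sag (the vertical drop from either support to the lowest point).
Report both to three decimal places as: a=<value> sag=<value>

seed: a₀ = √(S³/(24(L−S))) = √(138.919³/(24·61.763)) = 42.527775
iter 1: u=1.633274  f(a)=+8.781e+00  f'(a)=-3.757e+00  a ← 42.527775 − (+8.781e+00/-3.757e+00) = 44.865008
iter 2: u=1.548189  f(a)=+7.759e-01  f'(a)=-3.120e+00  a ← 44.865008 − (+7.759e-01/-3.120e+00) = 45.113686
iter 3: u=1.539655  f(a)=+7.354e-03  f'(a)=-3.061e+00  a ← 45.113686 − (+7.354e-03/-3.061e+00) = 45.116088
iter 4: u=1.539573  f(a)=+6.745e-07  f'(a)=-3.060e+00  a ← 45.116088 − (+6.745e-07/-3.060e+00) = 45.116089
iter 5: u=1.539573  f(a)=+0.000e+00  f'(a)=-3.060e+00  a ← 45.116089 − (+0.000e+00/-3.060e+00) = 45.116089
converged: |Δa| < 1e-12 after 5 iterations
sag = a·(cosh(S/(2a)) − 1) = 45.116089·(cosh(1.539573) − 1) = 64.901082
T_max/T_min = cosh(S/(2a)) = 2.438535

a=45.116 sag=64.901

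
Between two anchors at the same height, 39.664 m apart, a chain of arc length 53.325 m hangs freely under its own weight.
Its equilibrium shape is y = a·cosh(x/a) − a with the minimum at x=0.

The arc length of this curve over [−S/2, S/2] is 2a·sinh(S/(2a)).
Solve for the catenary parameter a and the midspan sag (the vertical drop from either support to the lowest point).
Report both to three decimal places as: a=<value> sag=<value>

a=14.459 sag=15.872

seed: a₀ = √(S³/(24(L−S))) = √(39.664³/(24·13.661)) = 13.795832
iter 1: u=1.437536  f(a)=+1.483e+00  f'(a)=-2.421e+00  a ← 13.795832 − (+1.483e+00/-2.421e+00) = 14.408367
iter 2: u=1.376422  f(a)=+1.045e-01  f'(a)=-2.091e+00  a ← 14.408367 − (+1.045e-01/-2.091e+00) = 14.458340
iter 3: u=1.371665  f(a)=+6.056e-04  f'(a)=-2.067e+00  a ← 14.458340 − (+6.056e-04/-2.067e+00) = 14.458633
iter 4: u=1.371637  f(a)=+2.061e-08  f'(a)=-2.067e+00  a ← 14.458633 − (+2.061e-08/-2.067e+00) = 14.458633
iter 5: u=1.371637  f(a)=+0.000e+00  f'(a)=-2.067e+00  a ← 14.458633 − (+0.000e+00/-2.067e+00) = 14.458633
converged: |Δa| < 1e-12 after 5 iterations
sag = a·(cosh(S/(2a)) − 1) = 14.458633·(cosh(1.371637) − 1) = 15.871896
T_max/T_min = cosh(S/(2a)) = 2.097745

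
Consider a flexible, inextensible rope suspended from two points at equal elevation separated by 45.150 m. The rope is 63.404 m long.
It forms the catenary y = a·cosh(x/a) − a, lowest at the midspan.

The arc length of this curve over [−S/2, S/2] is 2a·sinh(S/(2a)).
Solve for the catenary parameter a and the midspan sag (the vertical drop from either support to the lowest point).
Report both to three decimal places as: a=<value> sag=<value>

seed: a₀ = √(S³/(24(L−S))) = √(45.150³/(24·18.254)) = 14.494458
iter 1: u=1.557492  f(a)=+2.346e+00  f'(a)=-3.185e+00  a ← 14.494458 − (+2.346e+00/-3.185e+00) = 15.231097
iter 2: u=1.482165  f(a)=+1.907e-01  f'(a)=-2.687e+00  a ← 15.231097 − (+1.907e-01/-2.687e+00) = 15.302092
iter 3: u=1.475289  f(a)=+1.507e-03  f'(a)=-2.644e+00  a ← 15.302092 − (+1.507e-03/-2.644e+00) = 15.302662
iter 4: u=1.475234  f(a)=+9.568e-08  f'(a)=-2.644e+00  a ← 15.302662 − (+9.568e-08/-2.644e+00) = 15.302662
iter 5: u=1.475234  f(a)=+0.000e+00  f'(a)=-2.644e+00  a ← 15.302662 − (+0.000e+00/-2.644e+00) = 15.302662
converged: |Δa| < 1e-12 after 5 iterations
sag = a·(cosh(S/(2a)) − 1) = 15.302662·(cosh(1.475234) − 1) = 19.899444
T_max/T_min = cosh(S/(2a)) = 2.300391

a=15.303 sag=19.899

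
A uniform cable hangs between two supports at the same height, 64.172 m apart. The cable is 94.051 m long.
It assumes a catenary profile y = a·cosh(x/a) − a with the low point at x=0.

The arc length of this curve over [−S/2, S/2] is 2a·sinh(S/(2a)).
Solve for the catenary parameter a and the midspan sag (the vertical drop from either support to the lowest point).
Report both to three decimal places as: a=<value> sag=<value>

seed: a₀ = √(S³/(24(L−S))) = √(64.172³/(24·29.879)) = 19.196839
iter 1: u=1.671421  f(a)=+4.462e+00  f'(a)=-4.074e+00  a ← 19.196839 − (+4.462e+00/-4.074e+00) = 20.292147
iter 2: u=1.581203  f(a)=+4.104e-01  f'(a)=-3.356e+00  a ← 20.292147 − (+4.104e-01/-3.356e+00) = 20.414429
iter 3: u=1.571731  f(a)=+4.248e-03  f'(a)=-3.287e+00  a ← 20.414429 − (+4.248e-03/-3.287e+00) = 20.415721
iter 4: u=1.571632  f(a)=+4.655e-07  f'(a)=-3.286e+00  a ← 20.415721 − (+4.655e-07/-3.286e+00) = 20.415721
iter 5: u=1.571632  f(a)=+0.000e+00  f'(a)=-3.286e+00  a ← 20.415721 − (+0.000e+00/-3.286e+00) = 20.415721
converged: |Δa| < 1e-12 after 5 iterations
sag = a·(cosh(S/(2a)) − 1) = 20.415721·(cosh(1.571632) − 1) = 30.850245
T_max/T_min = cosh(S/(2a)) = 2.511102

a=20.416 sag=30.850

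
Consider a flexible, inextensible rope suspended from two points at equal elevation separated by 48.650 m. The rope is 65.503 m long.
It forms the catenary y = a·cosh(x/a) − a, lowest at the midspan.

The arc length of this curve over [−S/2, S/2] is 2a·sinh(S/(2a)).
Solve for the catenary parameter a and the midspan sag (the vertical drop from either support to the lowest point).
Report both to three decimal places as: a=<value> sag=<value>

a=17.688 sag=19.535

seed: a₀ = √(S³/(24(L−S))) = √(48.650³/(24·16.853)) = 16.872523
iter 1: u=1.441693  f(a)=+1.841e+00  f'(a)=-2.445e+00  a ← 16.872523 − (+1.841e+00/-2.445e+00) = 17.625366
iter 2: u=1.380113  f(a)=+1.304e-01  f'(a)=-2.110e+00  a ← 17.625366 − (+1.304e-01/-2.110e+00) = 17.687156
iter 3: u=1.375292  f(a)=+7.641e-04  f'(a)=-2.085e+00  a ← 17.687156 − (+7.641e-04/-2.085e+00) = 17.687522
iter 4: u=1.375263  f(a)=+2.659e-08  f'(a)=-2.085e+00  a ← 17.687522 − (+2.659e-08/-2.085e+00) = 17.687522
iter 5: u=1.375263  f(a)=+0.000e+00  f'(a)=-2.085e+00  a ← 17.687522 − (+0.000e+00/-2.085e+00) = 17.687522
converged: |Δa| < 1e-12 after 5 iterations
sag = a·(cosh(S/(2a)) − 1) = 17.687522·(cosh(1.375263) − 1) = 19.534906
T_max/T_min = cosh(S/(2a)) = 2.104446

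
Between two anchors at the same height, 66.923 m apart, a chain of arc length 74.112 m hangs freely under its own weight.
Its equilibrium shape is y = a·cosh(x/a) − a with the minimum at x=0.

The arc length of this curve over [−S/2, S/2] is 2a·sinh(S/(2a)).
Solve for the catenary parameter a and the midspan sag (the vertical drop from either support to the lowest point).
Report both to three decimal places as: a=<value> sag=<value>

a=42.335 sag=13.927

seed: a₀ = √(S³/(24(L−S))) = √(66.923³/(24·7.189)) = 41.679571
iter 1: u=0.802827  f(a)=+2.353e-01  f'(a)=-3.677e-01  a ← 41.679571 − (+2.353e-01/-3.677e-01) = 42.319368
iter 2: u=0.790690  f(a)=+5.527e-03  f'(a)=-3.506e-01  a ← 42.319368 − (+5.527e-03/-3.506e-01) = 42.335130
iter 3: u=0.790396  f(a)=+3.212e-06  f'(a)=-3.502e-01  a ← 42.335130 − (+3.212e-06/-3.502e-01) = 42.335139
iter 4: u=0.790395  f(a)=+1.080e-12  f'(a)=-3.502e-01  a ← 42.335139 − (+1.080e-12/-3.502e-01) = 42.335139
converged: |Δa| < 1e-12 after 4 iterations
sag = a·(cosh(S/(2a)) − 1) = 42.335139·(cosh(0.790395) − 1) = 13.926848
T_max/T_min = cosh(S/(2a)) = 1.328967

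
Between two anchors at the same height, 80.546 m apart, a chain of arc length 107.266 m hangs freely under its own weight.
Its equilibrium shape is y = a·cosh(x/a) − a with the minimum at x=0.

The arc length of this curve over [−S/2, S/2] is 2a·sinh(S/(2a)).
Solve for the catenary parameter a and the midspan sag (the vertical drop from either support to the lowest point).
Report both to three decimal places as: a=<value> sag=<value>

seed: a₀ = √(S³/(24(L−S))) = √(80.546³/(24·26.720)) = 28.545793
iter 1: u=1.410821  f(a)=+2.789e+00  f'(a)=-2.272e+00  a ← 28.545793 − (+2.789e+00/-2.272e+00) = 29.773141
iter 2: u=1.352662  f(a)=+1.899e-01  f'(a)=-1.972e+00  a ← 29.773141 − (+1.899e-01/-1.972e+00) = 29.869447
iter 3: u=1.348301  f(a)=+1.024e-03  f'(a)=-1.951e+00  a ← 29.869447 − (+1.024e-03/-1.951e+00) = 29.869972
iter 4: u=1.348277  f(a)=+3.008e-08  f'(a)=-1.951e+00  a ← 29.869972 − (+3.008e-08/-1.951e+00) = 29.869972
iter 5: u=1.348277  f(a)=-1.421e-14  f'(a)=-1.951e+00  a ← 29.869972 − (-1.421e-14/-1.951e+00) = 29.869972
converged: |Δa| < 1e-12 after 5 iterations
sag = a·(cosh(S/(2a)) − 1) = 29.869972·(cosh(1.348277) − 1) = 31.519880
T_max/T_min = cosh(S/(2a)) = 2.055236

a=29.870 sag=31.520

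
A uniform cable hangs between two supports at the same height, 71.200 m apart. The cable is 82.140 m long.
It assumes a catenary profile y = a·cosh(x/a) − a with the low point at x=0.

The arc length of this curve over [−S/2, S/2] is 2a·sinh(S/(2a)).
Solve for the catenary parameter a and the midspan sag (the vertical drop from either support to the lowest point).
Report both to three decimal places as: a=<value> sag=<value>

seed: a₀ = √(S³/(24(L−S))) = √(71.200³/(24·10.940)) = 37.077096
iter 1: u=0.960162  f(a)=+5.155e-01  f'(a)=-6.463e-01  a ← 37.077096 − (+5.155e-01/-6.463e-01) = 37.874649
iter 2: u=0.939943  f(a)=+1.710e-02  f'(a)=-6.041e-01  a ← 37.874649 − (+1.710e-02/-6.041e-01) = 37.902960
iter 3: u=0.939241  f(a)=+2.026e-05  f'(a)=-6.027e-01  a ← 37.902960 − (+2.026e-05/-6.027e-01) = 37.902993
iter 4: u=0.939240  f(a)=+2.849e-11  f'(a)=-6.027e-01  a ← 37.902993 − (+2.849e-11/-6.027e-01) = 37.902993
iter 5: u=0.939240  f(a)=+0.000e+00  f'(a)=-6.027e-01  a ← 37.902993 − (+0.000e+00/-6.027e-01) = 37.902993
converged: |Δa| < 1e-12 after 5 iterations
sag = a·(cosh(S/(2a)) − 1) = 37.902993·(cosh(0.939240) − 1) = 17.984231
T_max/T_min = cosh(S/(2a)) = 1.474480

a=37.903 sag=17.984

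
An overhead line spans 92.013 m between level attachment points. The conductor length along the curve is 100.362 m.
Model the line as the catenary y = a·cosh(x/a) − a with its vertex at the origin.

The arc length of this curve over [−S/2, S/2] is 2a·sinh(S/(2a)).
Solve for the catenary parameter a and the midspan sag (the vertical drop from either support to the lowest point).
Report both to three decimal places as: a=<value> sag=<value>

a=63.184 sag=17.503

seed: a₀ = √(S³/(24(L−S))) = √(92.013³/(24·8.349)) = 62.352078
iter 1: u=0.737850  f(a)=+2.302e-01  f'(a)=-2.827e-01  a ← 62.352078 − (+2.302e-01/-2.827e-01) = 63.166595
iter 2: u=0.728336  f(a)=+4.589e-03  f'(a)=-2.715e-01  a ← 63.166595 − (+4.589e-03/-2.715e-01) = 63.183498
iter 3: u=0.728141  f(a)=+1.906e-06  f'(a)=-2.713e-01  a ← 63.183498 − (+1.906e-06/-2.713e-01) = 63.183505
iter 4: u=0.728141  f(a)=+3.126e-13  f'(a)=-2.713e-01  a ← 63.183505 − (+3.126e-13/-2.713e-01) = 63.183505
converged: |Δa| < 1e-12 after 4 iterations
sag = a·(cosh(S/(2a)) − 1) = 63.183505·(cosh(0.728141) − 1) = 17.502851
T_max/T_min = cosh(S/(2a)) = 1.277016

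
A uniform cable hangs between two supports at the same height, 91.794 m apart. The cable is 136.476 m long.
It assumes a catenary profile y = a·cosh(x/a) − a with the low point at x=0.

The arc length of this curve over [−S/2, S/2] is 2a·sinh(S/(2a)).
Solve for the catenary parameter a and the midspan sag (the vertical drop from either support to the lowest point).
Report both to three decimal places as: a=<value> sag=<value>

seed: a₀ = √(S³/(24(L−S))) = √(91.794³/(24·44.682)) = 26.856507
iter 1: u=1.708971  f(a)=+6.998e+00  f'(a)=-4.406e+00  a ← 26.856507 − (+6.998e+00/-4.406e+00) = 28.444571
iter 2: u=1.613559  f(a)=+6.687e-01  f'(a)=-3.601e+00  a ← 28.444571 − (+6.687e-01/-3.601e+00) = 28.630266
iter 3: u=1.603094  f(a)=+7.531e-03  f'(a)=-3.520e+00  a ← 28.630266 − (+7.531e-03/-3.520e+00) = 28.632405
iter 4: u=1.602974  f(a)=+9.791e-07  f'(a)=-3.519e+00  a ← 28.632405 − (+9.791e-07/-3.519e+00) = 28.632406
iter 5: u=1.602974  f(a)=+0.000e+00  f'(a)=-3.519e+00  a ← 28.632406 − (+0.000e+00/-3.519e+00) = 28.632406
converged: |Δa| < 1e-12 after 5 iterations
sag = a·(cosh(S/(2a)) − 1) = 28.632406·(cosh(1.602974) − 1) = 45.369211
T_max/T_min = cosh(S/(2a)) = 2.584541

a=28.632 sag=45.369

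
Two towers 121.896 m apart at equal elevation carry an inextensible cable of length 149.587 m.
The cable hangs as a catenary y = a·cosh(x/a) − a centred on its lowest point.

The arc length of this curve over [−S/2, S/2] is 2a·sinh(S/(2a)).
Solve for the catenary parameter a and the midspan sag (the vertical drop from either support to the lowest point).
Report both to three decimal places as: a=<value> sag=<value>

a=53.898 sag=38.292

seed: a₀ = √(S³/(24(L−S))) = √(121.896³/(24·27.691)) = 52.204656
iter 1: u=1.167482  f(a)=+1.950e+00  f'(a)=-1.213e+00  a ← 52.204656 − (+1.950e+00/-1.213e+00) = 53.812318
iter 2: u=1.132603  f(a)=+9.368e-02  f'(a)=-1.099e+00  a ← 53.812318 − (+9.368e-02/-1.099e+00) = 53.897586
iter 3: u=1.130811  f(a)=+2.405e-04  f'(a)=-1.093e+00  a ← 53.897586 − (+2.405e-04/-1.093e+00) = 53.897806
iter 4: u=1.130807  f(a)=+1.594e-09  f'(a)=-1.093e+00  a ← 53.897806 − (+1.594e-09/-1.093e+00) = 53.897806
iter 5: u=1.130807  f(a)=-2.842e-14  f'(a)=-1.093e+00  a ← 53.897806 − (-2.842e-14/-1.093e+00) = 53.897806
converged: |Δa| < 1e-12 after 5 iterations
sag = a·(cosh(S/(2a)) − 1) = 53.897806·(cosh(1.130807) − 1) = 38.292438
T_max/T_min = cosh(S/(2a)) = 1.710464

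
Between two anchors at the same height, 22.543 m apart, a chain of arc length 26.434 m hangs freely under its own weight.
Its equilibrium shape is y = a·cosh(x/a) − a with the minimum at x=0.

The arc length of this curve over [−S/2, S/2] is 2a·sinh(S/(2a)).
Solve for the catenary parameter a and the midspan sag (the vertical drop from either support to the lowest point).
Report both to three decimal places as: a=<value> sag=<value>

a=11.352 sag=6.071

seed: a₀ = √(S³/(24(L−S))) = √(22.543³/(24·3.891)) = 11.075959
iter 1: u=1.017655  f(a)=+2.065e-01  f'(a)=-7.781e-01  a ← 11.075959 − (+2.065e-01/-7.781e-01) = 11.341372
iter 2: u=0.993839  f(a)=+7.656e-03  f'(a)=-7.214e-01  a ← 11.341372 − (+7.656e-03/-7.214e-01) = 11.351985
iter 3: u=0.992910  f(a)=+1.142e-05  f'(a)=-7.192e-01  a ← 11.351985 − (+1.142e-05/-7.192e-01) = 11.352001
iter 4: u=0.992909  f(a)=+2.549e-11  f'(a)=-7.192e-01  a ← 11.352001 − (+2.549e-11/-7.192e-01) = 11.352001
iter 5: u=0.992909  f(a)=+0.000e+00  f'(a)=-7.192e-01  a ← 11.352001 − (+0.000e+00/-7.192e-01) = 11.352001
converged: |Δa| < 1e-12 after 5 iterations
sag = a·(cosh(S/(2a)) − 1) = 11.352001·(cosh(0.992909) − 1) = 6.070887
T_max/T_min = cosh(S/(2a)) = 1.534786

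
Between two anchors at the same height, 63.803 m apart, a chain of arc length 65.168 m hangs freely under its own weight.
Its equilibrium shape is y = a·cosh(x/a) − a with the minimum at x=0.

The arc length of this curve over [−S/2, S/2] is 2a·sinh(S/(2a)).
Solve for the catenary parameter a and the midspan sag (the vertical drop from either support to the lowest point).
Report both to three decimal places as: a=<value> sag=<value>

seed: a₀ = √(S³/(24(L−S))) = √(63.803³/(24·1.365)) = 89.040933
iter 1: u=0.358279  f(a)=+8.788e-03  f'(a)=-3.106e-02  a ← 89.040933 − (+8.788e-03/-3.106e-02) = 89.323900
iter 2: u=0.357144  f(a)=+4.207e-05  f'(a)=-3.076e-02  a ← 89.323900 − (+4.207e-05/-3.076e-02) = 89.325268
iter 3: u=0.357139  f(a)=+9.743e-10  f'(a)=-3.076e-02  a ← 89.325268 − (+9.743e-10/-3.076e-02) = 89.325268
iter 4: u=0.357139  f(a)=-1.421e-14  f'(a)=-3.076e-02  a ← 89.325268 − (-1.421e-14/-3.076e-02) = 89.325268
converged: |Δa| < 1e-12 after 4 iterations
sag = a·(cosh(S/(2a)) − 1) = 89.325268·(cosh(0.357139) − 1) = 5.757436
T_max/T_min = cosh(S/(2a)) = 1.064455

a=89.325 sag=5.757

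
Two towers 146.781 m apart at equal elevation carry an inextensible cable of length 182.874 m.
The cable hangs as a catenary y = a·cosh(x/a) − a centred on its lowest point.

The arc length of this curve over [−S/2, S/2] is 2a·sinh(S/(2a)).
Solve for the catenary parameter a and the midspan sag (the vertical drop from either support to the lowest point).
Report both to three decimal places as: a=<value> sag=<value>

a=62.534 sag=48.242

seed: a₀ = √(S³/(24(L−S))) = √(146.781³/(24·36.093)) = 60.420964
iter 1: u=1.214653  f(a)=+2.758e+00  f'(a)=-1.381e+00  a ← 60.420964 − (+2.758e+00/-1.381e+00) = 62.418762
iter 2: u=1.175776  f(a)=+1.427e-01  f'(a)=-1.241e+00  a ← 62.418762 − (+1.427e-01/-1.241e+00) = 62.533745
iter 3: u=1.173614  f(a)=+4.281e-04  f'(a)=-1.234e+00  a ← 62.533745 − (+4.281e-04/-1.234e+00) = 62.534092
iter 4: u=1.173608  f(a)=+3.879e-09  f'(a)=-1.234e+00  a ← 62.534092 − (+3.879e-09/-1.234e+00) = 62.534092
iter 5: u=1.173608  f(a)=+0.000e+00  f'(a)=-1.234e+00  a ← 62.534092 − (+0.000e+00/-1.234e+00) = 62.534092
converged: |Δa| < 1e-12 after 5 iterations
sag = a·(cosh(S/(2a)) − 1) = 62.534092·(cosh(1.173608) − 1) = 48.241526
T_max/T_min = cosh(S/(2a)) = 1.771444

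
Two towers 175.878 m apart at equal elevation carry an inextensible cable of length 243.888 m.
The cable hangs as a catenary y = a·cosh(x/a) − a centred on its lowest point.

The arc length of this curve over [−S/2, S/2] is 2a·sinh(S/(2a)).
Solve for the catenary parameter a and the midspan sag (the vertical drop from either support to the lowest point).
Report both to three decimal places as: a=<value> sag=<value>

seed: a₀ = √(S³/(24(L−S))) = √(175.878³/(24·68.010)) = 57.733152
iter 1: u=1.523198  f(a)=+8.340e+00  f'(a)=-2.950e+00  a ← 57.733152 − (+8.340e+00/-2.950e+00) = 60.560263
iter 2: u=1.452091  f(a)=+6.517e-01  f'(a)=-2.505e+00  a ← 60.560263 − (+6.517e-01/-2.505e+00) = 60.820397
iter 3: u=1.445880  f(a)=+4.726e-03  f'(a)=-2.469e+00  a ← 60.820397 − (+4.726e-03/-2.469e+00) = 60.822311
iter 4: u=1.445835  f(a)=+2.524e-07  f'(a)=-2.469e+00  a ← 60.822311 − (+2.524e-07/-2.469e+00) = 60.822311
iter 5: u=1.445835  f(a)=+2.842e-14  f'(a)=-2.469e+00  a ← 60.822311 − (+2.842e-14/-2.469e+00) = 60.822311
converged: |Δa| < 1e-12 after 5 iterations
sag = a·(cosh(S/(2a)) − 1) = 60.822311·(cosh(1.445835) − 1) = 75.448349
T_max/T_min = cosh(S/(2a)) = 2.240472

a=60.822 sag=75.448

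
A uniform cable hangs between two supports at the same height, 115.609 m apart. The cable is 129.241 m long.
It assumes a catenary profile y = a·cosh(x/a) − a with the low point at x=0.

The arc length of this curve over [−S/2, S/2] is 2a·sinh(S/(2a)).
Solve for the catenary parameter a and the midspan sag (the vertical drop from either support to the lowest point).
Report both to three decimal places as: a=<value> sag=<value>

seed: a₀ = √(S³/(24(L−S))) = √(115.609³/(24·13.632)) = 68.722992
iter 1: u=0.841123  f(a)=+4.904e-01  f'(a)=-4.255e-01  a ← 68.722992 − (+4.904e-01/-4.255e-01) = 69.875557
iter 2: u=0.827249  f(a)=+1.261e-02  f'(a)=-4.039e-01  a ← 69.875557 − (+1.261e-02/-4.039e-01) = 69.906779
iter 3: u=0.826880  f(a)=+8.824e-06  f'(a)=-4.033e-01  a ← 69.906779 − (+8.824e-06/-4.033e-01) = 69.906800
iter 4: u=0.826879  f(a)=+4.349e-12  f'(a)=-4.033e-01  a ← 69.906800 − (+4.349e-12/-4.033e-01) = 69.906800
converged: |Δa| < 1e-12 after 4 iterations
sag = a·(cosh(S/(2a)) − 1) = 69.906800·(cosh(0.826879) − 1) = 25.291780
T_max/T_min = cosh(S/(2a)) = 1.361793

a=69.907 sag=25.292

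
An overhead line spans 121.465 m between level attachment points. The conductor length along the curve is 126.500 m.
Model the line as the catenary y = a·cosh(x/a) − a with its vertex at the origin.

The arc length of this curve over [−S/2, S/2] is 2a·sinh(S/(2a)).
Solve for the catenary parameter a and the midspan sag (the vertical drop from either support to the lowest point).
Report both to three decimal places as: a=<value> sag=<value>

seed: a₀ = √(S³/(24(L−S))) = √(121.465³/(24·5.035)) = 121.778711
iter 1: u=0.498712  f(a)=+6.299e-02  f'(a)=-8.477e-02  a ← 121.778711 − (+6.299e-02/-8.477e-02) = 122.521766
iter 2: u=0.495687  f(a)=+5.811e-04  f'(a)=-8.321e-02  a ← 122.521766 − (+5.811e-04/-8.321e-02) = 122.528750
iter 3: u=0.495659  f(a)=+5.050e-08  f'(a)=-8.319e-02  a ← 122.528750 − (+5.050e-08/-8.319e-02) = 122.528750
iter 4: u=0.495659  f(a)=+0.000e+00  f'(a)=-8.319e-02  a ← 122.528750 − (+0.000e+00/-8.319e-02) = 122.528750
converged: |Δa| < 1e-12 after 4 iterations
sag = a·(cosh(S/(2a)) − 1) = 122.528750·(cosh(0.495659) − 1) = 15.361993
T_max/T_min = cosh(S/(2a)) = 1.125375

a=122.529 sag=15.362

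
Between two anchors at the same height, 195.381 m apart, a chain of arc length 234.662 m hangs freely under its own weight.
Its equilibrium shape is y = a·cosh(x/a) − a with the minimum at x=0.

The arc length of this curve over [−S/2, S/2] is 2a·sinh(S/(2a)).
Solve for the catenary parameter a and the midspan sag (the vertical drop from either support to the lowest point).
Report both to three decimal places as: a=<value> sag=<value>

seed: a₀ = √(S³/(24(L−S))) = √(195.381³/(24·39.281)) = 88.946037
iter 1: u=1.098312  f(a)=+2.438e+00  f'(a)=-9.945e-01  a ← 88.946037 − (+2.438e+00/-9.945e-01) = 91.397947
iter 2: u=1.068848  f(a)=+1.045e-01  f'(a)=-9.109e-01  a ← 91.397947 − (+1.045e-01/-9.109e-01) = 91.512624
iter 3: u=1.067508  f(a)=+2.107e-04  f'(a)=-9.073e-01  a ← 91.512624 − (+2.107e-04/-9.073e-01) = 91.512856
iter 4: u=1.067506  f(a)=+8.613e-10  f'(a)=-9.073e-01  a ← 91.512856 − (+8.613e-10/-9.073e-01) = 91.512856
iter 5: u=1.067506  f(a)=-5.684e-14  f'(a)=-9.073e-01  a ← 91.512856 − (-5.684e-14/-9.073e-01) = 91.512856
converged: |Δa| < 1e-12 after 5 iterations
sag = a·(cosh(S/(2a)) − 1) = 91.512856·(cosh(1.067506) − 1) = 57.286224
T_max/T_min = cosh(S/(2a)) = 1.625991

a=91.513 sag=57.286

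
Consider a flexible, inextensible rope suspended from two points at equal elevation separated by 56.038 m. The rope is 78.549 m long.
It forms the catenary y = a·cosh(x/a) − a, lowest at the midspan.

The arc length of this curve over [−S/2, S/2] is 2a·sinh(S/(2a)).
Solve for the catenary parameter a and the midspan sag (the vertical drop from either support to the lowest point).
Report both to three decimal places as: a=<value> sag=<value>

a=19.048 sag=24.602

seed: a₀ = √(S³/(24(L−S))) = √(56.038³/(24·22.511)) = 18.047661
iter 1: u=1.552500  f(a)=+2.874e+00  f'(a)=-3.150e+00  a ← 18.047661 − (+2.874e+00/-3.150e+00) = 18.959998
iter 2: u=1.477796  f(a)=+2.323e-01  f'(a)=-2.660e+00  a ← 18.959998 − (+2.323e-01/-2.660e+00) = 19.047341
iter 3: u=1.471019  f(a)=+1.813e-03  f'(a)=-2.618e+00  a ← 19.047341 − (+1.813e-03/-2.618e+00) = 19.048033
iter 4: u=1.470966  f(a)=+1.123e-07  f'(a)=-2.618e+00  a ← 19.048033 − (+1.123e-07/-2.618e+00) = 19.048033
iter 5: u=1.470966  f(a)=+0.000e+00  f'(a)=-2.618e+00  a ← 19.048033 − (+0.000e+00/-2.618e+00) = 19.048033
converged: |Δa| < 1e-12 after 5 iterations
sag = a·(cosh(S/(2a)) − 1) = 19.048033·(cosh(1.470966) − 1) = 24.601869
T_max/T_min = cosh(S/(2a)) = 2.291570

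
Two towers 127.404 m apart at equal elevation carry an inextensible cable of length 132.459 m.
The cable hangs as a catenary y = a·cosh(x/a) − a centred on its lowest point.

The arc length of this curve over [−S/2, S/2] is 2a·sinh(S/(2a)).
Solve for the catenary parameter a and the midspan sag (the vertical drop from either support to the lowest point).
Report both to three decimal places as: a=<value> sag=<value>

a=131.329 sag=15.755

seed: a₀ = √(S³/(24(L−S))) = √(127.404³/(24·5.055)) = 130.559475
iter 1: u=0.487916  f(a)=+6.051e-02  f'(a)=-7.930e-02  a ← 130.559475 − (+6.051e-02/-7.930e-02) = 131.322601
iter 2: u=0.485080  f(a)=+5.347e-04  f'(a)=-7.790e-02  a ← 131.322601 − (+5.347e-04/-7.790e-02) = 131.329465
iter 3: u=0.485055  f(a)=+4.257e-08  f'(a)=-7.789e-02  a ← 131.329465 − (+4.257e-08/-7.789e-02) = 131.329465
iter 4: u=0.485055  f(a)=+0.000e+00  f'(a)=-7.789e-02  a ← 131.329465 − (+0.000e+00/-7.789e-02) = 131.329465
converged: |Δa| < 1e-12 after 4 iterations
sag = a·(cosh(S/(2a)) − 1) = 131.329465·(cosh(0.485055) − 1) = 15.754780
T_max/T_min = cosh(S/(2a)) = 1.119964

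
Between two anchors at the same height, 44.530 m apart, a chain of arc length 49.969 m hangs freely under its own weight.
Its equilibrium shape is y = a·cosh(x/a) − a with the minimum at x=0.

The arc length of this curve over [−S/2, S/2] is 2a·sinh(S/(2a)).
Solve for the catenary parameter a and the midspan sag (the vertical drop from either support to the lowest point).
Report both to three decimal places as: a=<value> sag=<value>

a=26.472 sag=9.928

seed: a₀ = √(S³/(24(L−S))) = √(44.530³/(24·5.439)) = 26.008415
iter 1: u=0.856069  f(a)=+2.028e-01  f'(a)=-4.497e-01  a ← 26.008415 − (+2.028e-01/-4.497e-01) = 26.459397
iter 2: u=0.841478  f(a)=+5.395e-03  f'(a)=-4.261e-01  a ← 26.459397 − (+5.395e-03/-4.261e-01) = 26.472060
iter 3: u=0.841075  f(a)=+4.050e-06  f'(a)=-4.254e-01  a ← 26.472060 − (+4.050e-06/-4.254e-01) = 26.472070
iter 4: u=0.841075  f(a)=+2.281e-12  f'(a)=-4.254e-01  a ← 26.472070 − (+2.281e-12/-4.254e-01) = 26.472070
converged: |Δa| < 1e-12 after 4 iterations
sag = a·(cosh(S/(2a)) − 1) = 26.472070·(cosh(0.841075) − 1) = 9.928421
T_max/T_min = cosh(S/(2a)) = 1.375053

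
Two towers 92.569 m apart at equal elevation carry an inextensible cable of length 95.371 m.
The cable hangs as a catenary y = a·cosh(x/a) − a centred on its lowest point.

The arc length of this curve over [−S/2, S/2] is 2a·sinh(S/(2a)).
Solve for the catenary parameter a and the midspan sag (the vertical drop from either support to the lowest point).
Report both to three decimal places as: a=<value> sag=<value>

a=109.097 sag=9.966

seed: a₀ = √(S³/(24(L−S))) = √(92.569³/(24·2.802)) = 108.607214
iter 1: u=0.426164  f(a)=+2.555e-02  f'(a)=-5.254e-02  a ← 108.607214 − (+2.555e-02/-5.254e-02) = 109.093581
iter 2: u=0.424264  f(a)=+1.727e-04  f'(a)=-5.183e-02  a ← 109.093581 − (+1.727e-04/-5.183e-02) = 109.096912
iter 3: u=0.424251  f(a)=+8.004e-09  f'(a)=-5.183e-02  a ← 109.096912 − (+8.004e-09/-5.183e-02) = 109.096912
iter 4: u=0.424251  f(a)=+1.421e-14  f'(a)=-5.183e-02  a ← 109.096912 − (+1.421e-14/-5.183e-02) = 109.096912
converged: |Δa| < 1e-12 after 4 iterations
sag = a·(cosh(S/(2a)) − 1) = 109.096912·(cosh(0.424251) − 1) = 9.966278
T_max/T_min = cosh(S/(2a)) = 1.091353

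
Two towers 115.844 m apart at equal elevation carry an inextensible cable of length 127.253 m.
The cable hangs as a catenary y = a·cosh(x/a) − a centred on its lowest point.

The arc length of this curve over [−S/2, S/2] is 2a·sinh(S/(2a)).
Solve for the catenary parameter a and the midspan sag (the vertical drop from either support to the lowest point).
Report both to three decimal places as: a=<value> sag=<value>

seed: a₀ = √(S³/(24(L−S))) = √(115.844³/(24·11.409)) = 75.349592
iter 1: u=0.768710  f(a)=+3.419e-01  f'(a)=-3.211e-01  a ← 75.349592 − (+3.419e-01/-3.211e-01) = 76.414258
iter 2: u=0.758000  f(a)=+7.381e-03  f'(a)=-3.074e-01  a ← 76.414258 − (+7.381e-03/-3.074e-01) = 76.438270
iter 3: u=0.757762  f(a)=+3.608e-06  f'(a)=-3.071e-01  a ← 76.438270 − (+3.608e-06/-3.071e-01) = 76.438282
iter 4: u=0.757762  f(a)=+8.669e-13  f'(a)=-3.071e-01  a ← 76.438282 − (+8.669e-13/-3.071e-01) = 76.438282
converged: |Δa| < 1e-12 after 4 iterations
sag = a·(cosh(S/(2a)) − 1) = 76.438282·(cosh(0.757762) − 1) = 23.015941
T_max/T_min = cosh(S/(2a)) = 1.301105

a=76.438 sag=23.016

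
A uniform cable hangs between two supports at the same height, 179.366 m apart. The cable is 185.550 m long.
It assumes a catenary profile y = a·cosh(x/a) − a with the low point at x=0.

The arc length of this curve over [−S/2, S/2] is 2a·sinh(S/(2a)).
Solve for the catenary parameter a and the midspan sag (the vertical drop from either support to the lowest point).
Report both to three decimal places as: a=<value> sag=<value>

a=198.195 sag=20.639

seed: a₀ = √(S³/(24(L−S))) = √(179.366³/(24·6.184)) = 197.183161
iter 1: u=0.454821  f(a)=+6.428e-02  f'(a)=-6.403e-02  a ← 197.183161 − (+6.428e-02/-6.403e-02) = 198.187020
iter 2: u=0.452517  f(a)=+4.942e-04  f'(a)=-6.305e-02  a ← 198.187020 − (+4.942e-04/-6.305e-02) = 198.194858
iter 3: u=0.452499  f(a)=+2.971e-08  f'(a)=-6.304e-02  a ← 198.194858 − (+2.971e-08/-6.304e-02) = 198.194858
iter 4: u=0.452499  f(a)=+2.842e-14  f'(a)=-6.304e-02  a ← 198.194858 − (+2.842e-14/-6.304e-02) = 198.194858
converged: |Δa| < 1e-12 after 4 iterations
sag = a·(cosh(S/(2a)) − 1) = 198.194858·(cosh(0.452499) − 1) = 20.639331
T_max/T_min = cosh(S/(2a)) = 1.104137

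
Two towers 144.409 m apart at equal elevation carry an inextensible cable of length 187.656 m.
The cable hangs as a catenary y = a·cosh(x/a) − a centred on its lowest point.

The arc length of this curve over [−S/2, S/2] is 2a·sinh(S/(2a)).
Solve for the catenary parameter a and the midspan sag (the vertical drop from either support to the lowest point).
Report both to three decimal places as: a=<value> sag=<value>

seed: a₀ = √(S³/(24(L−S))) = √(144.409³/(24·43.247)) = 53.865138
iter 1: u=1.340468  f(a)=+4.056e+00  f'(a)=-1.913e+00  a ← 53.865138 − (+4.056e+00/-1.913e+00) = 55.984830
iter 2: u=1.289715  f(a)=+2.517e-01  f'(a)=-1.683e+00  a ← 55.984830 − (+2.517e-01/-1.683e+00) = 56.134415
iter 3: u=1.286279  f(a)=+1.111e-03  f'(a)=-1.668e+00  a ← 56.134415 − (+1.111e-03/-1.668e+00) = 56.135082
iter 4: u=1.286263  f(a)=+2.187e-08  f'(a)=-1.668e+00  a ← 56.135082 − (+2.187e-08/-1.668e+00) = 56.135082
iter 5: u=1.286263  f(a)=-8.527e-14  f'(a)=-1.668e+00  a ← 56.135082 − (-8.527e-14/-1.668e+00) = 56.135082
converged: |Δa| < 1e-12 after 5 iterations
sag = a·(cosh(S/(2a)) − 1) = 56.135082·(cosh(1.286263) − 1) = 53.203114
T_max/T_min = cosh(S/(2a)) = 1.947769

a=56.135 sag=53.203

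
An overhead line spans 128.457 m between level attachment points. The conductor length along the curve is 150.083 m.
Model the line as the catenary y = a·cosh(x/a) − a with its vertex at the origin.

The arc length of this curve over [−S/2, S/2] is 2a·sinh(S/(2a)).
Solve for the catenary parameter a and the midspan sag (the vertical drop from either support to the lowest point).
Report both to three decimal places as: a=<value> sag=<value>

a=65.461 sag=34.120

seed: a₀ = √(S³/(24(L−S))) = √(128.457³/(24·21.626)) = 63.906192
iter 1: u=1.005043  f(a)=+1.119e+00  f'(a)=-7.477e-01  a ← 63.906192 − (+1.119e+00/-7.477e-01) = 65.402650
iter 2: u=0.982047  f(a)=+4.051e-02  f'(a)=-6.944e-01  a ← 65.402650 − (+4.051e-02/-6.944e-01) = 65.460981
iter 3: u=0.981172  f(a)=+5.751e-05  f'(a)=-6.925e-01  a ← 65.460981 − (+5.751e-05/-6.925e-01) = 65.461064
iter 4: u=0.981171  f(a)=+1.163e-10  f'(a)=-6.925e-01  a ← 65.461064 − (+1.163e-10/-6.925e-01) = 65.461064
iter 5: u=0.981171  f(a)=+2.842e-14  f'(a)=-6.925e-01  a ← 65.461064 − (+2.842e-14/-6.925e-01) = 65.461064
converged: |Δa| < 1e-12 after 5 iterations
sag = a·(cosh(S/(2a)) − 1) = 65.461064·(cosh(0.981171) − 1) = 34.119946
T_max/T_min = cosh(S/(2a)) = 1.521225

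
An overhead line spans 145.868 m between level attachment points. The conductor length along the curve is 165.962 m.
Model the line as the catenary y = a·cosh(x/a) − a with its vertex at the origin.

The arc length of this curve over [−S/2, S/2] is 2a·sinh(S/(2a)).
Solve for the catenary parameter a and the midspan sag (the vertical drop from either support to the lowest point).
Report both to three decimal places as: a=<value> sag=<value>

a=81.831 sag=34.712

seed: a₀ = √(S³/(24(L−S))) = √(145.868³/(24·20.094)) = 80.223429
iter 1: u=0.909136  f(a)=+8.469e-01  f'(a)=-5.436e-01  a ← 80.223429 − (+8.469e-01/-5.436e-01) = 81.781465
iter 2: u=0.891816  f(a)=+2.530e-02  f'(a)=-5.116e-01  a ← 81.781465 − (+2.530e-02/-5.116e-01) = 81.830927
iter 3: u=0.891277  f(a)=+2.412e-05  f'(a)=-5.106e-01  a ← 81.830927 − (+2.412e-05/-5.106e-01) = 81.830974
iter 4: u=0.891276  f(a)=+2.197e-11  f'(a)=-5.106e-01  a ← 81.830974 − (+2.197e-11/-5.106e-01) = 81.830974
converged: |Δa| < 1e-12 after 4 iterations
sag = a·(cosh(S/(2a)) − 1) = 81.830974·(cosh(0.891276) − 1) = 34.711527
T_max/T_min = cosh(S/(2a)) = 1.424186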